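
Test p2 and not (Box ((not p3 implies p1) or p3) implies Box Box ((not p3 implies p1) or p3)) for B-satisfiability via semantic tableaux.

1. p2 and not (Box ((not p3 implies p1) or p3) implies Box Box ((not p3 implies p1) or p3)), u
2. p2, u
3. not (Box ((not p3 implies p1) or p3) implies Box Box ((not p3 implies p1) or p3)), u
4. Box ((not p3 implies p1) or p3), u
5. not Box Box ((not p3 implies p1) or p3), u
6. (not p3 implies p1) or p3, u
7. p3, u
8. not Box ((not p3 implies p1) or p3), v
9. (not p3 implies p1) or p3, v
10. p3, v
11. not ((not p3 implies p1) or p3), w
12. not (not p3 implies p1), w
13. not p3, w
14. not p1, w
Accessibility: uRu, uRv, vRu, vRv, vRw, wRv, wRw

Satisfiable (open branch found)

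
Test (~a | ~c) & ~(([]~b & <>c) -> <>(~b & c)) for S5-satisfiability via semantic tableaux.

No, unsatisfiable

1. (~a | ~c) & ~(([]~b & <>c) -> <>(~b & c)), u
2. ~a | ~c, u
3. ~(([]~b & <>c) -> <>(~b & c)), u
4. []~b & <>c, u
5. ~<>(~b & c), u
6. []~b, u
7. <>c, u
8. ~(~b & c), u
9. ~b, u
10. ~c, u
11. c, v
12. ~(~b & c), v
13. ~b, v
14. ~c, v
Accessibility: uRu, uRv, vRu, vRv
Branch closes: c and ~c both at v.
All branches of the tableau close; one closing branch shown above.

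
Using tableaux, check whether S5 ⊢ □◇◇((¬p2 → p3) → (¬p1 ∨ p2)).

Tableau for the negation ¬□◇◇((¬p2 → p3) → (¬p1 ∨ p2)):
1. ¬□◇◇((¬p2 → p3) → (¬p1 ∨ p2)), u
2. ¬◇◇((¬p2 → p3) → (¬p1 ∨ p2)), v
3. ¬◇((¬p2 → p3) → (¬p1 ∨ p2)), u
4. ¬◇((¬p2 → p3) → (¬p1 ∨ p2)), v
5. ¬((¬p2 → p3) → (¬p1 ∨ p2)), u
6. ¬p2 → p3, u
7. ¬(¬p1 ∨ p2), u
8. p1, u
9. ¬p2, u
10. ¬((¬p2 → p3) → (¬p1 ∨ p2)), v
11. ¬p2 → p3, v
12. ¬(¬p1 ∨ p2), v
13. p1, v
14. ¬p2, v
15. p3, u
16. p3, v
Accessibility: uRu, uRv, vRu, vRv
The negation has an open branch (countermodel exists).

No, not valid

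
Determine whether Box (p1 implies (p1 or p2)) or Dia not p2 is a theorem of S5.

Tableau for the negation not (Box (p1 implies (p1 or p2)) or Dia not p2):
1. not (Box (p1 implies (p1 or p2)) or Dia not p2), u
2. not Box (p1 implies (p1 or p2)), u
3. not Dia not p2, u
4. p2, u
5. not (p1 implies (p1 or p2)), v
6. p1, v
7. not (p1 or p2), v
8. not p1, v
9. not p2, v
Accessibility: uRu, uRv, vRu, vRv
Branch closes: p1 and not p1 both at v.
Every branch of the negation's tableau closes; the branch above is one of them.

Valid in S5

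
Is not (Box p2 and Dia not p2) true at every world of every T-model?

Valid in T

Tableau for the negation Box p2 and Dia not p2:
1. Box p2 and Dia not p2, w0
2. Box p2, w0   [and-rule on 1]
3. Dia not p2, w0   [and-rule on 1]
4. p2, w0   [Box-rule on 2 via w0Rw0]
5. not p2, w1   [Dia-rule on 3: fresh world w1, w0Rw1]
6. p2, w1   [Box-rule on 2 via w0Rw1]
Accessibility: w0Rw0, w0Rw1, w1Rw1
Branch closes: p2 and not p2 both at w1.
All branches of the negation close; one closing branch shown above.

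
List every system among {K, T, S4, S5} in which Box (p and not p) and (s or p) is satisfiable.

K-tableau for the formula:
1. Box (p and not p) and (s or p), 0
2. Box (p and not p), 0
3. s or p, 0
4. p, 0
Complete open branch: satisfiable in K.
T-tableau for the formula:
1. Box (p and not p) and (s or p), 0
2. Box (p and not p), 0
3. s or p, 0
4. p and not p, 0
5. p, 0
6. not p, 0
Accessibility: 0R0
Branch closes: p and not p both at 0.
Every branch closes (one shown): unsatisfiable in T, hence also in S4, S5 (every S4/S5-frame is a T-frame).

K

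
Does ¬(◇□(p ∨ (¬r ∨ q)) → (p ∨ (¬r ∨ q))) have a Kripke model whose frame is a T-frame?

Yes, satisfiable

1. ¬(◇□(p ∨ (¬r ∨ q)) → (p ∨ (¬r ∨ q))), u
2. ◇□(p ∨ (¬r ∨ q)), u   [¬→-rule on 1]
3. ¬(p ∨ (¬r ∨ q)), u   [¬→-rule on 1]
4. ¬p, u   [¬∨-rule on 3]
5. ¬(¬r ∨ q), u   [¬∨-rule on 3]
6. r, u   [¬∨-rule on 5]
7. ¬q, u   [¬∨-rule on 5]
8. □(p ∨ (¬r ∨ q)), v   [◇-rule on 2: fresh world v, uRv]
9. p ∨ (¬r ∨ q), v   [□-rule on 8 via vRv]
10. ¬r ∨ q, v   [∨-rule on 9 (branches; this branch)]
11. q, v   [∨-rule on 10 (branches; this branch)]
Accessibility: uRu, uRv, vRv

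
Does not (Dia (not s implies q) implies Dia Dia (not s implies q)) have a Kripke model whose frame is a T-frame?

Unsatisfiable

1. not (Dia (not s implies q) implies Dia Dia (not s implies q)), 0
2. Dia (not s implies q), 0   [neg-implies-rule on 1]
3. not Dia Dia (not s implies q), 0   [neg-implies-rule on 1]
4. not Dia (not s implies q), 0   [neg-Dia-rule on 3 via 0R0]
5. not (not s implies q), 0   [neg-Dia-rule on 4 via 0R0]
6. not s, 0   [neg-implies-rule on 5]
7. not q, 0   [neg-implies-rule on 5]
8. not s implies q, 1   [Dia-rule on 2: fresh world 1, 0R1]
9. not Dia (not s implies q), 1   [neg-Dia-rule on 3 via 0R1]
10. not (not s implies q), 1   [neg-Dia-rule on 4 via 0R1]
11. not s, 1   [neg-implies-rule on 10]
12. not q, 1   [neg-implies-rule on 10]
13. q, 1   [implies-rule on 8 (branches; this branch)]
Accessibility: 0R0, 0R1, 1R1
Branch closes: q and not q both at 1.
Every branch closes; the branch above is one of them.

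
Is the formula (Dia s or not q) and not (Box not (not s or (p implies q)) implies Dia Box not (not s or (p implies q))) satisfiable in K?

Satisfiable

1. (Dia s or not q) and not (Box not (not s or (p implies q)) implies Dia Box not (not s or (p implies q))), u
2. Dia s or not q, u   [and-rule on 1]
3. not (Box not (not s or (p implies q)) implies Dia Box not (not s or (p implies q))), u   [and-rule on 1]
4. Box not (not s or (p implies q)), u   [neg-implies-rule on 3]
5. not Dia Box not (not s or (p implies q)), u   [neg-implies-rule on 3]
6. not q, u   [or-rule on 2 (branches; this branch)]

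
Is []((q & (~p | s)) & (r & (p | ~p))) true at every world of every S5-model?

Tableau for the negation ~[]((q & (~p | s)) & (r & (p | ~p))):
1. ~[]((q & (~p | s)) & (r & (p | ~p))), u
2. ~((q & (~p | s)) & (r & (p | ~p))), v   [~[]-rule on 1: fresh world v, uRv]
3. ~(r & (p | ~p)), v   [~&-rule on 2 (branches; this branch)]
4. ~r, v   [~&-rule on 3 (branches; this branch)]
Accessibility: uRu, uRv, vRu, vRv
The negation has an open branch (countermodel exists).

Invalid (countermodel exists)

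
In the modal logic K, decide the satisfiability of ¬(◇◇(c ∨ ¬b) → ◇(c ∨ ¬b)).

1. ¬(◇◇(c ∨ ¬b) → ◇(c ∨ ¬b)), 0
2. ◇◇(c ∨ ¬b), 0
3. ¬◇(c ∨ ¬b), 0
4. ◇(c ∨ ¬b), 1
5. ¬(c ∨ ¬b), 1
6. ¬c, 1
7. b, 1
8. c ∨ ¬b, 2
9. ¬b, 2
Accessibility: 0R1, 1R2

Yes, satisfiable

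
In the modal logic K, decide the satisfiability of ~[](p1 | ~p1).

Unsatisfiable

1. ~[](p1 | ~p1), 0
2. ~(p1 | ~p1), 1
3. ~p1, 1
4. p1, 1
Accessibility: 0R1
Branch closes: p1 and ~p1 both at 1.
All branches of the tableau close; one closing branch shown above.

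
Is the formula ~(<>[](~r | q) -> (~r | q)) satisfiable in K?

Satisfiable (open branch found)

1. ~(<>[](~r | q) -> (~r | q)), u
2. <>[](~r | q), u   [~->-rule on 1]
3. ~(~r | q), u   [~->-rule on 1]
4. r, u   [~|-rule on 3]
5. ~q, u   [~|-rule on 3]
6. [](~r | q), v   [<>-rule on 2: fresh world v, uRv]
Accessibility: uRv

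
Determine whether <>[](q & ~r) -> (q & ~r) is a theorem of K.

Tableau for the negation ~(<>[](q & ~r) -> (q & ~r)):
1. ~(<>[](q & ~r) -> (q & ~r)), u
2. <>[](q & ~r), u
3. ~(q & ~r), u
4. r, u
5. [](q & ~r), v
Accessibility: uRv
The negation has an open branch (countermodel exists).

Invalid (countermodel exists)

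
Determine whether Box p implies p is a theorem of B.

Valid

Tableau for the negation not (Box p implies p):
1. not (Box p implies p), u
2. Box p, u   [neg-implies-rule on 1]
3. not p, u   [neg-implies-rule on 1]
4. p, u   [Box-rule on 2 via uRu]
Accessibility: uRu
Branch closes: p and not p both at u.
All branches of the negation close; one closing branch shown above.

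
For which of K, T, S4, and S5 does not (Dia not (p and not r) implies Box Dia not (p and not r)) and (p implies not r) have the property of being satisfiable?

K, T, S4

S5-tableau for the formula:
1. not (Dia not (p and not r) implies Box Dia not (p and not r)) and (p implies not r), 0
2. not (Dia not (p and not r) implies Box Dia not (p and not r)), 0
3. p implies not r, 0
4. Dia not (p and not r), 0
5. not Box Dia not (p and not r), 0
6. not r, 0
7. not (p and not r), 1
8. r, 1
9. not Dia not (p and not r), 2
10. p and not r, 0
11. p, 0
12. p and not r, 1
13. p, 1
14. not r, 1
Accessibility: 0R0, 0R1, 0R2, 1R0, 1R1, 1R2, 2R0, 2R1, 2R2
Branch closes: r and not r both at 1.
Every branch closes (one shown): unsatisfiable in S5.
S4-tableau for the formula:
1. not (Dia not (p and not r) implies Box Dia not (p and not r)) and (p implies not r), 0
2. not (Dia not (p and not r) implies Box Dia not (p and not r)), 0
3. p implies not r, 0
4. Dia not (p and not r), 0
5. not Box Dia not (p and not r), 0
6. not r, 0
7. not (p and not r), 1
8. r, 1
9. not Dia not (p and not r), 2
10. p and not r, 2
11. p, 2
12. not r, 2
Accessibility: 0R0, 0R1, 0R2, 1R1, 2R2
Complete open branch: satisfiable in S4, hence also in K, T (this S4-model is also a K-model and a T-model).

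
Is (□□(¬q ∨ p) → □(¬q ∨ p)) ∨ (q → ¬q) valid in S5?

Tableau for the negation ¬((□□(¬q ∨ p) → □(¬q ∨ p)) ∨ (q → ¬q)):
1. ¬((□□(¬q ∨ p) → □(¬q ∨ p)) ∨ (q → ¬q)), 0
2. ¬(□□(¬q ∨ p) → □(¬q ∨ p)), 0   [¬∨-rule on 1]
3. ¬(q → ¬q), 0   [¬∨-rule on 1]
4. □□(¬q ∨ p), 0   [¬→-rule on 2]
5. ¬□(¬q ∨ p), 0   [¬→-rule on 2]
6. q, 0   [¬→-rule on 3]
7. □(¬q ∨ p), 0   [□-rule on 4 via 0R0]
8. ¬q ∨ p, 0   [□-rule on 7 via 0R0]
9. p, 0   [∨-rule on 8 (branches; this branch)]
10. ¬(¬q ∨ p), 1   [¬□-rule on 5: fresh world 1, 0R1]
11. q, 1   [¬∨-rule on 10]
12. ¬p, 1   [¬∨-rule on 10]
13. □(¬q ∨ p), 1   [□-rule on 4 via 0R1]
14. ¬q ∨ p, 1   [□-rule on 7 via 0R1]
15. p, 1   [∨-rule on 14 (branches; this branch)]
Accessibility: 0R0, 0R1, 1R0, 1R1
Branch closes: p and ¬p both at 1.
Every branch of the negation's tableau closes; the branch above is one of them.

Valid in S5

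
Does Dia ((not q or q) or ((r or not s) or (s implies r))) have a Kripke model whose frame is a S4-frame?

1. Dia ((not q or q) or ((r or not s) or (s implies r))), w0
2. (not q or q) or ((r or not s) or (s implies r)), w1
3. (r or not s) or (s implies r), w1
4. s implies r, w1
5. r, w1
Accessibility: w0Rw0, w0Rw1, w1Rw1

Yes, satisfiable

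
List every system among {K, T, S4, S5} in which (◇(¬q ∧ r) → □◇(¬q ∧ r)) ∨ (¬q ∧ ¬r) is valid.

S4-tableau for the negation ¬((◇(¬q ∧ r) → □◇(¬q ∧ r)) ∨ (¬q ∧ ¬r)):
1. ¬((◇(¬q ∧ r) → □◇(¬q ∧ r)) ∨ (¬q ∧ ¬r)), u
2. ¬(◇(¬q ∧ r) → □◇(¬q ∧ r)), u   [¬∨-rule on 1]
3. ¬(¬q ∧ ¬r), u   [¬∨-rule on 1]
4. ◇(¬q ∧ r), u   [¬→-rule on 2]
5. ¬□◇(¬q ∧ r), u   [¬→-rule on 2]
6. r, u   [¬∧-rule on 3 (branches; this branch)]
7. ¬q ∧ r, v   [◇-rule on 4: fresh world v, uRv]
8. ¬q, v   [∧-rule on 7]
9. r, v   [∧-rule on 7]
10. ¬◇(¬q ∧ r), w   [¬□-rule on 5: fresh world w, uRw]
11. ¬(¬q ∧ r), w   [¬◇-rule on 10 via wRw]
12. ¬r, w   [¬∧-rule on 11 (branches; this branch)]
Accessibility: uRu, uRv, uRw, vRv, wRw
Complete open branch: countermodel on an S4-frame, so not valid in S4, nor in K, T (the same frame is also a K-frame and a T-frame).
S5-tableau for the negation ¬((◇(¬q ∧ r) → □◇(¬q ∧ r)) ∨ (¬q ∧ ¬r)):
1. ¬((◇(¬q ∧ r) → □◇(¬q ∧ r)) ∨ (¬q ∧ ¬r)), u
2. ¬(◇(¬q ∧ r) → □◇(¬q ∧ r)), u   [¬∨-rule on 1]
3. ¬(¬q ∧ ¬r), u   [¬∨-rule on 1]
4. ◇(¬q ∧ r), u   [¬→-rule on 2]
5. ¬□◇(¬q ∧ r), u   [¬→-rule on 2]
6. r, u   [¬∧-rule on 3 (branches; this branch)]
7. ¬q ∧ r, v   [◇-rule on 4: fresh world v, uRv]
8. ¬q, v   [∧-rule on 7]
9. r, v   [∧-rule on 7]
10. ¬◇(¬q ∧ r), w   [¬□-rule on 5: fresh world w, uRw]
11. ¬(¬q ∧ r), u   [¬◇-rule on 10 via wRu]
12. ¬(¬q ∧ r), v   [¬◇-rule on 10 via wRv]
13. ¬(¬q ∧ r), w   [¬◇-rule on 10 via wRw]
14. q, u   [¬∧-rule on 11 (branches; this branch)]
15. ¬r, v   [¬∧-rule on 12 (branches; this branch)]
Accessibility: uRu, uRv, uRw, vRu, vRv, vRw, wRu, wRv, wRw
Branch closes: r and ¬r both at v.
Every branch closes (one shown): valid in S5.

S5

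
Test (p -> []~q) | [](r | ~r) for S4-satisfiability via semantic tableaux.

1. (p -> []~q) | [](r | ~r), w0
2. [](r | ~r), w0
3. r | ~r, w0
4. ~r, w0
Accessibility: w0Rw0

Satisfiable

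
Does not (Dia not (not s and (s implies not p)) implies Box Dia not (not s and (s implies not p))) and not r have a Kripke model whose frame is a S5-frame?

1. not (Dia not (not s and (s implies not p)) implies Box Dia not (not s and (s implies not p))) and not r, u
2. not (Dia not (not s and (s implies not p)) implies Box Dia not (not s and (s implies not p))), u
3. not r, u
4. Dia not (not s and (s implies not p)), u
5. not Box Dia not (not s and (s implies not p)), u
6. not (not s and (s implies not p)), v
7. not (s implies not p), v
8. s, v
9. p, v
10. not Dia not (not s and (s implies not p)), w
11. not s and (s implies not p), u
12. not s, u
13. s implies not p, u
14. not s and (s implies not p), v
15. not s, v
16. s implies not p, v
Accessibility: uRu, uRv, uRw, vRu, vRv, vRw, wRu, wRv, wRw
Branch closes: s and not s both at v.
Every branch closes; the branch above is one of them.

Unsatisfiable (every branch closes)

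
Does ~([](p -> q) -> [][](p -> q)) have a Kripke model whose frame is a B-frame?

Yes, satisfiable

1. ~([](p -> q) -> [][](p -> q)), w0
2. [](p -> q), w0
3. ~[][](p -> q), w0
4. p -> q, w0
5. q, w0
6. ~[](p -> q), w1
7. p -> q, w1
8. q, w1
9. ~(p -> q), w2
10. p, w2
11. ~q, w2
Accessibility: w0Rw0, w0Rw1, w1Rw0, w1Rw1, w1Rw2, w2Rw1, w2Rw2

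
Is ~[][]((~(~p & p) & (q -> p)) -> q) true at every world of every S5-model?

No, not valid

Tableau for the negation [][]((~(~p & p) & (q -> p)) -> q):
1. [][]((~(~p & p) & (q -> p)) -> q), u
2. []((~(~p & p) & (q -> p)) -> q), u   [[]-rule on 1 via uRu]
3. (~(~p & p) & (q -> p)) -> q, u   [[]-rule on 2 via uRu]
4. q, u   [->-rule on 3 (branches; this branch)]
Accessibility: uRu
The negation has an open branch (countermodel exists).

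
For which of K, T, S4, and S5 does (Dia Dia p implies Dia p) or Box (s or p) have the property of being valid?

S4, S5

T-tableau for the negation not ((Dia Dia p implies Dia p) or Box (s or p)):
1. not ((Dia Dia p implies Dia p) or Box (s or p)), 0
2. not (Dia Dia p implies Dia p), 0
3. not Box (s or p), 0
4. Dia Dia p, 0
5. not Dia p, 0
6. not p, 0
7. not (s or p), 1
8. not s, 1
9. not p, 1
10. Dia p, 2
11. not p, 2
12. p, 3
Accessibility: 0R0, 0R1, 0R2, 1R1, 2R2, 2R3, 3R3
Complete open branch: countermodel on a T-frame, so not valid in T, nor in K (the same frame is also a K-frame).
S4-tableau for the negation not ((Dia Dia p implies Dia p) or Box (s or p)):
1. not ((Dia Dia p implies Dia p) or Box (s or p)), 0
2. not (Dia Dia p implies Dia p), 0
3. not Box (s or p), 0
4. Dia Dia p, 0
5. not Dia p, 0
6. not p, 0
7. not (s or p), 1
8. not s, 1
9. not p, 1
10. Dia p, 2
11. not p, 2
12. p, 3
13. not p, 3
Accessibility: 0R0, 0R1, 0R2, 0R3, 1R1, 2R2, 2R3, 3R3
Branch closes: p and not p both at 3.
Every branch closes (one shown): valid in S4, hence also in S5 (every theorem of S4 is a theorem of S5).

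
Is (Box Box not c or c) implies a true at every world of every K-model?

Tableau for the negation not ((Box Box not c or c) implies a):
1. not ((Box Box not c or c) implies a), w0
2. Box Box not c or c, w0   [neg-implies-rule on 1]
3. not a, w0   [neg-implies-rule on 1]
4. c, w0   [or-rule on 2 (branches; this branch)]
The negation has an open branch (countermodel exists).

Not valid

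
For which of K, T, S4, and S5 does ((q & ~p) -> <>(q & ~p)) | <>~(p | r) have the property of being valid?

T, S4, S5

K-tableau for the negation ~(((q & ~p) -> <>(q & ~p)) | <>~(p | r)):
1. ~(((q & ~p) -> <>(q & ~p)) | <>~(p | r)), 0
2. ~((q & ~p) -> <>(q & ~p)), 0
3. ~<>~(p | r), 0
4. q & ~p, 0
5. ~<>(q & ~p), 0
6. q, 0
7. ~p, 0
Complete open branch: countermodel on a K-frame, so not valid in K.
T-tableau for the negation ~(((q & ~p) -> <>(q & ~p)) | <>~(p | r)):
1. ~(((q & ~p) -> <>(q & ~p)) | <>~(p | r)), 0
2. ~((q & ~p) -> <>(q & ~p)), 0
3. ~<>~(p | r), 0
4. q & ~p, 0
5. ~<>(q & ~p), 0
6. q, 0
7. ~p, 0
8. p | r, 0
9. ~(q & ~p), 0
10. r, 0
11. p, 0
Accessibility: 0R0
Branch closes: p and ~p both at 0.
Every branch closes (one shown): valid in T, hence also in S4, S5 (every theorem of T is a theorem of S4 and S5).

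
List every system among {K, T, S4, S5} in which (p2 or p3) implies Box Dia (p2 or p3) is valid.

S5-tableau for the negation not ((p2 or p3) implies Box Dia (p2 or p3)):
1. not ((p2 or p3) implies Box Dia (p2 or p3)), 0
2. p2 or p3, 0   [neg-implies-rule on 1]
3. not Box Dia (p2 or p3), 0   [neg-implies-rule on 1]
4. p3, 0   [or-rule on 2 (branches; this branch)]
5. not Dia (p2 or p3), 1   [neg-Box-rule on 3: fresh world 1, 0R1]
6. not (p2 or p3), 0   [neg-Dia-rule on 5 via 1R0]
7. not p2, 0   [neg-or-rule on 6]
8. not p3, 0   [neg-or-rule on 6]
Accessibility: 0R0, 0R1, 1R0, 1R1
Branch closes: p3 and not p3 both at 0.
Every branch closes (one shown): valid in S5.
S4-tableau for the negation not ((p2 or p3) implies Box Dia (p2 or p3)):
1. not ((p2 or p3) implies Box Dia (p2 or p3)), 0
2. p2 or p3, 0   [neg-implies-rule on 1]
3. not Box Dia (p2 or p3), 0   [neg-implies-rule on 1]
4. p3, 0   [or-rule on 2 (branches; this branch)]
5. not Dia (p2 or p3), 1   [neg-Box-rule on 3: fresh world 1, 0R1]
6. not (p2 or p3), 1   [neg-Dia-rule on 5 via 1R1]
7. not p2, 1   [neg-or-rule on 6]
8. not p3, 1   [neg-or-rule on 6]
Accessibility: 0R0, 0R1, 1R1
Complete open branch: countermodel on an S4-frame, so not valid in S4, nor in K, T (the same frame is also a K-frame and a T-frame).

S5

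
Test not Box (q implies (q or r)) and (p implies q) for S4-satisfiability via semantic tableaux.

1. not Box (q implies (q or r)) and (p implies q), u
2. not Box (q implies (q or r)), u
3. p implies q, u
4. q, u
5. not (q implies (q or r)), v
6. q, v
7. not (q or r), v
8. not q, v
9. not r, v
Accessibility: uRu, uRv, vRv
Branch closes: q and not q both at v.
Every branch closes; the branch above is one of them.

Unsatisfiable (every branch closes)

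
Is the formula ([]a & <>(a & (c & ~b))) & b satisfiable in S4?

Satisfiable

1. ([]a & <>(a & (c & ~b))) & b, u
2. []a & <>(a & (c & ~b)), u   [&-rule on 1]
3. b, u   [&-rule on 1]
4. []a, u   [&-rule on 2]
5. <>(a & (c & ~b)), u   [&-rule on 2]
6. a, u   [[]-rule on 4 via uRu]
7. a & (c & ~b), v   [<>-rule on 5: fresh world v, uRv]
8. a, v   [&-rule on 7]
9. c & ~b, v   [&-rule on 7]
10. c, v   [&-rule on 9]
11. ~b, v   [&-rule on 9]
Accessibility: uRu, uRv, vRv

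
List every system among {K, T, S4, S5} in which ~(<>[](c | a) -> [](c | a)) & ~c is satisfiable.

S5-tableau for the formula:
1. ~(<>[](c | a) -> [](c | a)) & ~c, w0
2. ~(<>[](c | a) -> [](c | a)), w0
3. ~c, w0
4. <>[](c | a), w0
5. ~[](c | a), w0
6. [](c | a), w1
7. c | a, w0
8. c | a, w1
9. a, w0
10. a, w1
11. ~(c | a), w2
12. ~c, w2
13. ~a, w2
14. c | a, w2
15. a, w2
Accessibility: w0Rw0, w0Rw1, w0Rw2, w1Rw0, w1Rw1, w1Rw2, w2Rw0, w2Rw1, w2Rw2
Branch closes: a and ~a both at w2.
Every branch closes (one shown): unsatisfiable in S5.
S4-tableau for the formula:
1. ~(<>[](c | a) -> [](c | a)) & ~c, w0
2. ~(<>[](c | a) -> [](c | a)), w0
3. ~c, w0
4. <>[](c | a), w0
5. ~[](c | a), w0
6. [](c | a), w1
7. c | a, w1
8. a, w1
9. ~(c | a), w2
10. ~c, w2
11. ~a, w2
Accessibility: w0Rw0, w0Rw1, w0Rw2, w1Rw1, w2Rw2
Complete open branch: satisfiable in S4, hence also in K, T (this S4-model is also a K-model and a T-model).

K, T, S4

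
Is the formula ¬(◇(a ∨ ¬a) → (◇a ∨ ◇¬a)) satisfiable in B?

1. ¬(◇(a ∨ ¬a) → (◇a ∨ ◇¬a)), 0
2. ◇(a ∨ ¬a), 0
3. ¬(◇a ∨ ◇¬a), 0
4. ¬◇a, 0
5. ¬◇¬a, 0
6. ¬a, 0
7. a, 0
Accessibility: 0R0
Branch closes: a and ¬a both at 0.
Every branch closes; the branch above is one of them.

Unsatisfiable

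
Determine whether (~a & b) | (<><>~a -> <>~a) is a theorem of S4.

Tableau for the negation ~((~a & b) | (<><>~a -> <>~a)):
1. ~((~a & b) | (<><>~a -> <>~a)), w0
2. ~(~a & b), w0   [~|-rule on 1]
3. ~(<><>~a -> <>~a), w0   [~|-rule on 1]
4. <><>~a, w0   [~->-rule on 3]
5. ~<>~a, w0   [~->-rule on 3]
6. a, w0   [~<>-rule on 5 via w0Rw0]
7. ~b, w0   [~&-rule on 2 (branches; this branch)]
8. <>~a, w1   [<>-rule on 4: fresh world w1, w0Rw1]
9. a, w1   [~<>-rule on 5 via w0Rw1]
10. ~a, w2   [<>-rule on 8: fresh world w2, w1Rw2]
11. a, w2   [~<>-rule on 5 via w0Rw2]
Accessibility: w0Rw0, w0Rw1, w0Rw2, w1Rw1, w1Rw2, w2Rw2
Branch closes: a and ~a both at w2.
Every branch of the negation's tableau closes; the branch above is one of them.

Valid in S4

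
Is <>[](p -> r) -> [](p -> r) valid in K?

Tableau for the negation ~(<>[](p -> r) -> [](p -> r)):
1. ~(<>[](p -> r) -> [](p -> r)), w0
2. <>[](p -> r), w0   [~->-rule on 1]
3. ~[](p -> r), w0   [~->-rule on 1]
4. [](p -> r), w1   [<>-rule on 2: fresh world w1, w0Rw1]
5. ~(p -> r), w2   [~[]-rule on 3: fresh world w2, w0Rw2]
6. p, w2   [~->-rule on 5]
7. ~r, w2   [~->-rule on 5]
Accessibility: w0Rw1, w0Rw2
The negation has an open branch (countermodel exists).

No, not valid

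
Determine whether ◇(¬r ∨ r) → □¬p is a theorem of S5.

Invalid (countermodel exists)

Tableau for the negation ¬(◇(¬r ∨ r) → □¬p):
1. ¬(◇(¬r ∨ r) → □¬p), u
2. ◇(¬r ∨ r), u
3. ¬□¬p, u
4. ¬r ∨ r, v
5. r, v
6. p, w
Accessibility: uRu, uRv, uRw, vRu, vRv, vRw, wRu, wRv, wRw
The negation has an open branch (countermodel exists).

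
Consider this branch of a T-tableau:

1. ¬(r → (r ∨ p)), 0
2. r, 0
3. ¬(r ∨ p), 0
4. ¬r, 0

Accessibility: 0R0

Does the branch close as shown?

Yes, closed

Both r and ¬r appear at 0.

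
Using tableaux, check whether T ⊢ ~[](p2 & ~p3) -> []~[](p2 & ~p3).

Tableau for the negation ~(~[](p2 & ~p3) -> []~[](p2 & ~p3)):
1. ~(~[](p2 & ~p3) -> []~[](p2 & ~p3)), 0
2. ~[](p2 & ~p3), 0
3. ~[]~[](p2 & ~p3), 0
4. ~(p2 & ~p3), 1
5. p3, 1
6. [](p2 & ~p3), 2
7. p2 & ~p3, 2
8. p2, 2
9. ~p3, 2
Accessibility: 0R0, 0R1, 0R2, 1R1, 2R2
The negation has an open branch (countermodel exists).

Invalid (countermodel exists)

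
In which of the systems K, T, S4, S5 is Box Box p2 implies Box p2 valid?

T, S4, S5

K-tableau for the negation not (Box Box p2 implies Box p2):
1. not (Box Box p2 implies Box p2), u
2. Box Box p2, u   [neg-implies-rule on 1]
3. not Box p2, u   [neg-implies-rule on 1]
4. not p2, v   [neg-Box-rule on 3: fresh world v, uRv]
5. Box p2, v   [Box-rule on 2 via uRv]
Accessibility: uRv
Complete open branch: countermodel on a K-frame, so not valid in K.
T-tableau for the negation not (Box Box p2 implies Box p2):
1. not (Box Box p2 implies Box p2), u
2. Box Box p2, u   [neg-implies-rule on 1]
3. not Box p2, u   [neg-implies-rule on 1]
4. Box p2, u   [Box-rule on 2 via uRu]
5. p2, u   [Box-rule on 4 via uRu]
6. not p2, v   [neg-Box-rule on 3: fresh world v, uRv]
7. Box p2, v   [Box-rule on 2 via uRv]
8. p2, v   [Box-rule on 4 via uRv]
Accessibility: uRu, uRv, vRv
Branch closes: p2 and not p2 both at v.
Every branch closes (one shown): valid in T, hence also in S4, S5 (every theorem of T is a theorem of S4 and S5).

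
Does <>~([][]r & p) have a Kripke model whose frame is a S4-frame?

1. <>~([][]r & p), u
2. ~([][]r & p), v   [<>-rule on 1: fresh world v, uRv]
3. ~p, v   [~&-rule on 2 (branches; this branch)]
Accessibility: uRu, uRv, vRv

Satisfiable (open branch found)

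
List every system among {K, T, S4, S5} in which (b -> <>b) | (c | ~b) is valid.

T-tableau for the negation ~((b -> <>b) | (c | ~b)):
1. ~((b -> <>b) | (c | ~b)), w0
2. ~(b -> <>b), w0
3. ~(c | ~b), w0
4. b, w0
5. ~<>b, w0
6. ~c, w0
7. ~b, w0
Accessibility: w0Rw0
Branch closes: b and ~b both at w0.
Every branch closes (one shown): valid in T, hence also in S4, S5 (every theorem of T is a theorem of S4 and S5).
K-tableau for the negation ~((b -> <>b) | (c | ~b)):
1. ~((b -> <>b) | (c | ~b)), w0
2. ~(b -> <>b), w0
3. ~(c | ~b), w0
4. b, w0
5. ~<>b, w0
6. ~c, w0
Complete open branch: countermodel on a K-frame, so not valid in K.

T, S4, S5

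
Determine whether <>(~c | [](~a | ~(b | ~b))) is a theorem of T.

Tableau for the negation ~<>(~c | [](~a | ~(b | ~b))):
1. ~<>(~c | [](~a | ~(b | ~b))), w0
2. ~(~c | [](~a | ~(b | ~b))), w0   [~<>-rule on 1 via w0Rw0]
3. c, w0   [~|-rule on 2]
4. ~[](~a | ~(b | ~b)), w0   [~|-rule on 2]
5. ~(~a | ~(b | ~b)), w1   [~[]-rule on 4: fresh world w1, w0Rw1]
6. a, w1   [~|-rule on 5]
7. b | ~b, w1   [~|-rule on 5]
8. ~(~c | [](~a | ~(b | ~b))), w1   [~<>-rule on 1 via w0Rw1]
9. c, w1   [~|-rule on 8]
10. ~[](~a | ~(b | ~b)), w1   [~|-rule on 8]
11. ~b, w1   [|-rule on 7 (branches; this branch)]
12. ~(~a | ~(b | ~b)), w2   [~[]-rule on 10: fresh world w2, w1Rw2]
13. a, w2   [~|-rule on 12]
14. b | ~b, w2   [~|-rule on 12]
15. ~b, w2   [|-rule on 14 (branches; this branch)]
Accessibility: w0Rw0, w0Rw1, w1Rw1, w1Rw2, w2Rw2
The negation has an open branch (countermodel exists).

No, not valid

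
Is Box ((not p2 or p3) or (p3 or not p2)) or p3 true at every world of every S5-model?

No, not valid

Tableau for the negation not (Box ((not p2 or p3) or (p3 or not p2)) or p3):
1. not (Box ((not p2 or p3) or (p3 or not p2)) or p3), u
2. not Box ((not p2 or p3) or (p3 or not p2)), u
3. not p3, u
4. not ((not p2 or p3) or (p3 or not p2)), v
5. not (not p2 or p3), v
6. not (p3 or not p2), v
7. p2, v
8. not p3, v
Accessibility: uRu, uRv, vRu, vRv
The negation has an open branch (countermodel exists).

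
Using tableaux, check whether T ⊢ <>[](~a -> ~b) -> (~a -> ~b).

No, not valid

Tableau for the negation ~(<>[](~a -> ~b) -> (~a -> ~b)):
1. ~(<>[](~a -> ~b) -> (~a -> ~b)), u
2. <>[](~a -> ~b), u   [~->-rule on 1]
3. ~(~a -> ~b), u   [~->-rule on 1]
4. ~a, u   [~->-rule on 3]
5. b, u   [~->-rule on 3]
6. [](~a -> ~b), v   [<>-rule on 2: fresh world v, uRv]
7. ~a -> ~b, v   [[]-rule on 6 via vRv]
8. ~b, v   [->-rule on 7 (branches; this branch)]
Accessibility: uRu, uRv, vRv
The negation has an open branch (countermodel exists).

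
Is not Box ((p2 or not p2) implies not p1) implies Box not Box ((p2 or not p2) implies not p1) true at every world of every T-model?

Not valid

Tableau for the negation not (not Box ((p2 or not p2) implies not p1) implies Box not Box ((p2 or not p2) implies not p1)):
1. not (not Box ((p2 or not p2) implies not p1) implies Box not Box ((p2 or not p2) implies not p1)), w0
2. not Box ((p2 or not p2) implies not p1), w0   [neg-implies-rule on 1]
3. not Box not Box ((p2 or not p2) implies not p1), w0   [neg-implies-rule on 1]
4. not ((p2 or not p2) implies not p1), w1   [neg-Box-rule on 2: fresh world w1, w0Rw1]
5. p2 or not p2, w1   [neg-implies-rule on 4]
6. p1, w1   [neg-implies-rule on 4]
7. not p2, w1   [or-rule on 5 (branches; this branch)]
8. Box ((p2 or not p2) implies not p1), w2   [neg-Box-rule on 3: fresh world w2, w0Rw2]
9. (p2 or not p2) implies not p1, w2   [Box-rule on 8 via w2Rw2]
10. not p1, w2   [implies-rule on 9 (branches; this branch)]
Accessibility: w0Rw0, w0Rw1, w0Rw2, w1Rw1, w2Rw2
The negation has an open branch (countermodel exists).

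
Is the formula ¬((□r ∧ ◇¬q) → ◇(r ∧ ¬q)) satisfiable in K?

Unsatisfiable (every branch closes)

1. ¬((□r ∧ ◇¬q) → ◇(r ∧ ¬q)), w0
2. □r ∧ ◇¬q, w0   [¬→-rule on 1]
3. ¬◇(r ∧ ¬q), w0   [¬→-rule on 1]
4. □r, w0   [∧-rule on 2]
5. ◇¬q, w0   [∧-rule on 2]
6. ¬q, w1   [◇-rule on 5: fresh world w1, w0Rw1]
7. ¬(r ∧ ¬q), w1   [¬◇-rule on 3 via w0Rw1]
8. r, w1   [□-rule on 4 via w0Rw1]
9. q, w1   [¬∧-rule on 7 (branches; this branch)]
Accessibility: w0Rw1
Branch closes: q and ¬q both at w1.
All branches of the tableau close; one closing branch shown above.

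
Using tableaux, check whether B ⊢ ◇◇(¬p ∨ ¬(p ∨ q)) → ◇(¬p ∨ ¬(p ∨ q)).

Tableau for the negation ¬(◇◇(¬p ∨ ¬(p ∨ q)) → ◇(¬p ∨ ¬(p ∨ q))):
1. ¬(◇◇(¬p ∨ ¬(p ∨ q)) → ◇(¬p ∨ ¬(p ∨ q))), u
2. ◇◇(¬p ∨ ¬(p ∨ q)), u
3. ¬◇(¬p ∨ ¬(p ∨ q)), u
4. ¬(¬p ∨ ¬(p ∨ q)), u
5. p, u
6. p ∨ q, u
7. q, u
8. ◇(¬p ∨ ¬(p ∨ q)), v
9. ¬(¬p ∨ ¬(p ∨ q)), v
10. p, v
11. p ∨ q, v
12. q, v
13. ¬p ∨ ¬(p ∨ q), w
14. ¬(p ∨ q), w
15. ¬p, w
16. ¬q, w
Accessibility: uRu, uRv, vRu, vRv, vRw, wRv, wRw
The negation has an open branch (countermodel exists).

No, not valid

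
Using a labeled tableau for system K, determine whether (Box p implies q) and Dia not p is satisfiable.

1. (Box p implies q) and Dia not p, u
2. Box p implies q, u
3. Dia not p, u
4. q, u
5. not p, v
Accessibility: uRv

Satisfiable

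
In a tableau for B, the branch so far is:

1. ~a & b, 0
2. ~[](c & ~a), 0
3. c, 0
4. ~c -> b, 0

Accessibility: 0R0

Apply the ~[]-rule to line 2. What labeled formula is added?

a fresh world 1 with 0R1, and ~(c & ~a) at 1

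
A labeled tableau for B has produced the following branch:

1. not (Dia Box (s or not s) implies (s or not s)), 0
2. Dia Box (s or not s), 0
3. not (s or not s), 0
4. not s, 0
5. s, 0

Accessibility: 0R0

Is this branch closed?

Yes, closed

Both s and not s appear at 0.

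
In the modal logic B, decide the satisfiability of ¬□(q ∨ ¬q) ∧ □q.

Unsatisfiable (every branch closes)

1. ¬□(q ∨ ¬q) ∧ □q, w0
2. ¬□(q ∨ ¬q), w0
3. □q, w0
4. q, w0
5. ¬(q ∨ ¬q), w1
6. ¬q, w1
7. q, w1
Accessibility: w0Rw0, w0Rw1, w1Rw0, w1Rw1
Branch closes: q and ¬q both at w1.
All branches of the tableau close; one closing branch shown above.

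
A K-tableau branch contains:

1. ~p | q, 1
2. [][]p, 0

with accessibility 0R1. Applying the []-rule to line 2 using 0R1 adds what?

[]p, 1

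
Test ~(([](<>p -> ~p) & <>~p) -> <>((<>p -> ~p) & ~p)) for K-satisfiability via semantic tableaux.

1. ~(([](<>p -> ~p) & <>~p) -> <>((<>p -> ~p) & ~p)), u
2. [](<>p -> ~p) & <>~p, u   [~->-rule on 1]
3. ~<>((<>p -> ~p) & ~p), u   [~->-rule on 1]
4. [](<>p -> ~p), u   [&-rule on 2]
5. <>~p, u   [&-rule on 2]
6. ~p, v   [<>-rule on 5: fresh world v, uRv]
7. ~((<>p -> ~p) & ~p), v   [~<>-rule on 3 via uRv]
8. <>p -> ~p, v   [[]-rule on 4 via uRv]
9. ~(<>p -> ~p), v   [~&-rule on 7 (branches; this branch)]
10. <>p, v   [~->-rule on 9]
11. p, v   [~->-rule on 9]
Accessibility: uRv
Branch closes: p and ~p both at v.
All branches of the tableau close; one closing branch shown above.

No, unsatisfiable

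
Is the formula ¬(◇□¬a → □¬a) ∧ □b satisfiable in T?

Satisfiable (open branch found)

1. ¬(◇□¬a → □¬a) ∧ □b, u
2. ¬(◇□¬a → □¬a), u   [∧-rule on 1]
3. □b, u   [∧-rule on 1]
4. ◇□¬a, u   [¬→-rule on 2]
5. ¬□¬a, u   [¬→-rule on 2]
6. b, u   [□-rule on 3 via uRu]
7. □¬a, v   [◇-rule on 4: fresh world v, uRv]
8. b, v   [□-rule on 3 via uRv]
9. ¬a, v   [□-rule on 7 via vRv]
10. a, w   [¬□-rule on 5: fresh world w, uRw]
11. b, w   [□-rule on 3 via uRw]
Accessibility: uRu, uRv, uRw, vRv, wRw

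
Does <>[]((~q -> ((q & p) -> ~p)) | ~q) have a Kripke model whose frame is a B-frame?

Satisfiable (open branch found)

1. <>[]((~q -> ((q & p) -> ~p)) | ~q), w0
2. []((~q -> ((q & p) -> ~p)) | ~q), w1
3. (~q -> ((q & p) -> ~p)) | ~q, w0
4. (~q -> ((q & p) -> ~p)) | ~q, w1
5. ~q, w0
6. ~q, w1
Accessibility: w0Rw0, w0Rw1, w1Rw0, w1Rw1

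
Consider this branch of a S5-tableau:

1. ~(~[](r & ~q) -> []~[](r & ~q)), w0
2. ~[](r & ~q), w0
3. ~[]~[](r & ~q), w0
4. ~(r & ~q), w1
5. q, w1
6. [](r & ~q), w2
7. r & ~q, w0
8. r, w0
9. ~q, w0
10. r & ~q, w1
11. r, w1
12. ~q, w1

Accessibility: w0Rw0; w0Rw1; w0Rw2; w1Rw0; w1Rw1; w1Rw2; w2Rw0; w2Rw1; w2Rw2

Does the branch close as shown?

Closed

Both q and ~q appear at w1.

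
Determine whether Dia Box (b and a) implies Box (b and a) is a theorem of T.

Tableau for the negation not (Dia Box (b and a) implies Box (b and a)):
1. not (Dia Box (b and a) implies Box (b and a)), u
2. Dia Box (b and a), u   [neg-implies-rule on 1]
3. not Box (b and a), u   [neg-implies-rule on 1]
4. Box (b and a), v   [Dia-rule on 2: fresh world v, uRv]
5. b and a, v   [Box-rule on 4 via vRv]
6. b, v   [and-rule on 5]
7. a, v   [and-rule on 5]
8. not (b and a), w   [neg-Box-rule on 3: fresh world w, uRw]
9. not a, w   [neg-and-rule on 8 (branches; this branch)]
Accessibility: uRu, uRv, uRw, vRv, wRw
The negation has an open branch (countermodel exists).

Invalid (countermodel exists)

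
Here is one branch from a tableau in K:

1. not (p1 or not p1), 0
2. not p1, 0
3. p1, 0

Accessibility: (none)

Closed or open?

Both p1 and not p1 appear at 0.

Closed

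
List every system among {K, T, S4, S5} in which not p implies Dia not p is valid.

T-tableau for the negation not (not p implies Dia not p):
1. not (not p implies Dia not p), u
2. not p, u
3. not Dia not p, u
4. p, u
Accessibility: uRu
Branch closes: p and not p both at u.
Every branch closes (one shown): valid in T, hence also in S4, S5 (every theorem of T is a theorem of S4 and S5).
K-tableau for the negation not (not p implies Dia not p):
1. not (not p implies Dia not p), u
2. not p, u
3. not Dia not p, u
Complete open branch: countermodel on a K-frame, so not valid in K.

T, S4, S5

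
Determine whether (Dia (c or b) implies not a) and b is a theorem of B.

Tableau for the negation not ((Dia (c or b) implies not a) and b):
1. not ((Dia (c or b) implies not a) and b), u
2. not b, u   [neg-and-rule on 1 (branches; this branch)]
Accessibility: uRu
The negation has an open branch (countermodel exists).

Invalid (countermodel exists)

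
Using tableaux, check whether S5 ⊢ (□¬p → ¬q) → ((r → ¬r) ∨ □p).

Tableau for the negation ¬((□¬p → ¬q) → ((r → ¬r) ∨ □p)):
1. ¬((□¬p → ¬q) → ((r → ¬r) ∨ □p)), w0
2. □¬p → ¬q, w0
3. ¬((r → ¬r) ∨ □p), w0
4. ¬(r → ¬r), w0
5. ¬□p, w0
6. r, w0
7. ¬q, w0
8. ¬p, w1
Accessibility: w0Rw0, w0Rw1, w1Rw0, w1Rw1
The negation has an open branch (countermodel exists).

No, not valid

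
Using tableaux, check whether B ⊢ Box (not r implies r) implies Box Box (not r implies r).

Tableau for the negation not (Box (not r implies r) implies Box Box (not r implies r)):
1. not (Box (not r implies r) implies Box Box (not r implies r)), 0
2. Box (not r implies r), 0   [neg-implies-rule on 1]
3. not Box Box (not r implies r), 0   [neg-implies-rule on 1]
4. not r implies r, 0   [Box-rule on 2 via 0R0]
5. r, 0   [implies-rule on 4 (branches; this branch)]
6. not Box (not r implies r), 1   [neg-Box-rule on 3: fresh world 1, 0R1]
7. not r implies r, 1   [Box-rule on 2 via 0R1]
8. r, 1   [implies-rule on 7 (branches; this branch)]
9. not (not r implies r), 2   [neg-Box-rule on 6: fresh world 2, 1R2]
10. not r, 2   [neg-implies-rule on 9]
Accessibility: 0R0, 0R1, 1R0, 1R1, 1R2, 2R1, 2R2
The negation has an open branch (countermodel exists).

No, not valid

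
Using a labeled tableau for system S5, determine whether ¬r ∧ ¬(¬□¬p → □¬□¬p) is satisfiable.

1. ¬r ∧ ¬(¬□¬p → □¬□¬p), u
2. ¬r, u
3. ¬(¬□¬p → □¬□¬p), u
4. ¬□¬p, u
5. ¬□¬□¬p, u
6. p, v
7. □¬p, w
8. ¬p, u
9. ¬p, v
Accessibility: uRu, uRv, uRw, vRu, vRv, vRw, wRu, wRv, wRw
Branch closes: p and ¬p both at v.
Every branch closes; the branch above is one of them.

Unsatisfiable (every branch closes)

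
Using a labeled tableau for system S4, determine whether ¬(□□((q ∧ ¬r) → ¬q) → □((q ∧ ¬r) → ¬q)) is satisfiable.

No, unsatisfiable

1. ¬(□□((q ∧ ¬r) → ¬q) → □((q ∧ ¬r) → ¬q)), 0
2. □□((q ∧ ¬r) → ¬q), 0   [¬→-rule on 1]
3. ¬□((q ∧ ¬r) → ¬q), 0   [¬→-rule on 1]
4. □((q ∧ ¬r) → ¬q), 0   [□-rule on 2 via 0R0]
5. (q ∧ ¬r) → ¬q, 0   [□-rule on 4 via 0R0]
6. ¬(q ∧ ¬r), 0   [→-rule on 5 (branches; this branch)]
7. r, 0   [¬∧-rule on 6 (branches; this branch)]
8. ¬((q ∧ ¬r) → ¬q), 1   [¬□-rule on 3: fresh world 1, 0R1]
9. q ∧ ¬r, 1   [¬→-rule on 8]
10. q, 1   [¬→-rule on 8]
11. ¬r, 1   [∧-rule on 9]
12. □((q ∧ ¬r) → ¬q), 1   [□-rule on 2 via 0R1]
13. (q ∧ ¬r) → ¬q, 1   [□-rule on 4 via 0R1]
14. ¬(q ∧ ¬r), 1   [→-rule on 13 (branches; this branch)]
15. r, 1   [¬∧-rule on 14 (branches; this branch)]
Accessibility: 0R0, 0R1, 1R1
Branch closes: r and ¬r both at 1.
All branches of the tableau close; one closing branch shown above.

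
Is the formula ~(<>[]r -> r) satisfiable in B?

No, unsatisfiable

1. ~(<>[]r -> r), w0
2. <>[]r, w0
3. ~r, w0
4. []r, w1
5. r, w0
Accessibility: w0Rw0, w0Rw1, w1Rw0, w1Rw1
Branch closes: r and ~r both at w0.
(One branch shown.) All branches close.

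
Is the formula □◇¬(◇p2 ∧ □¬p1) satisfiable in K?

1. □◇¬(◇p2 ∧ □¬p1), 0

Yes, satisfiable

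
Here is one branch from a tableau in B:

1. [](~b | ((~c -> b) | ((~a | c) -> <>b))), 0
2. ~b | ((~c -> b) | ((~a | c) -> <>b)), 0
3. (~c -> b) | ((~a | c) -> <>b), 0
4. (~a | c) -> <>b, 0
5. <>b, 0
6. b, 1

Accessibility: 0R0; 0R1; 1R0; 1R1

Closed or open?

There is no literal clash: for every atom and world, at most one sign appears.

Open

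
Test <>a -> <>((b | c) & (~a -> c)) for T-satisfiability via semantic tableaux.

Satisfiable

1. <>a -> <>((b | c) & (~a -> c)), 0
2. <>((b | c) & (~a -> c)), 0   [->-rule on 1 (branches; this branch)]
3. (b | c) & (~a -> c), 1   [<>-rule on 2: fresh world 1, 0R1]
4. b | c, 1   [&-rule on 3]
5. ~a -> c, 1   [&-rule on 3]
6. c, 1   [|-rule on 4 (branches; this branch)]
Accessibility: 0R0, 0R1, 1R1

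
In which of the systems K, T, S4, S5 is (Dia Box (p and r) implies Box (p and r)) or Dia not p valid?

S5

S4-tableau for the negation not ((Dia Box (p and r) implies Box (p and r)) or Dia not p):
1. not ((Dia Box (p and r) implies Box (p and r)) or Dia not p), w0
2. not (Dia Box (p and r) implies Box (p and r)), w0   [neg-or-rule on 1]
3. not Dia not p, w0   [neg-or-rule on 1]
4. Dia Box (p and r), w0   [neg-implies-rule on 2]
5. not Box (p and r), w0   [neg-implies-rule on 2]
6. p, w0   [neg-Dia-rule on 3 via w0Rw0]
7. Box (p and r), w1   [Dia-rule on 4: fresh world w1, w0Rw1]
8. p, w1   [neg-Dia-rule on 3 via w0Rw1]
9. p and r, w1   [Box-rule on 7 via w1Rw1]
10. r, w1   [and-rule on 9]
11. not (p and r), w2   [neg-Box-rule on 5: fresh world w2, w0Rw2]
12. p, w2   [neg-Dia-rule on 3 via w0Rw2]
13. not r, w2   [neg-and-rule on 11 (branches; this branch)]
Accessibility: w0Rw0, w0Rw1, w0Rw2, w1Rw1, w2Rw2
Complete open branch: countermodel on an S4-frame, so not valid in S4, nor in K, T (the same frame is also a K-frame and a T-frame).
S5-tableau for the negation not ((Dia Box (p and r) implies Box (p and r)) or Dia not p):
1. not ((Dia Box (p and r) implies Box (p and r)) or Dia not p), w0
2. not (Dia Box (p and r) implies Box (p and r)), w0   [neg-or-rule on 1]
3. not Dia not p, w0   [neg-or-rule on 1]
4. Dia Box (p and r), w0   [neg-implies-rule on 2]
5. not Box (p and r), w0   [neg-implies-rule on 2]
6. p, w0   [neg-Dia-rule on 3 via w0Rw0]
7. Box (p and r), w1   [Dia-rule on 4: fresh world w1, w0Rw1]
8. p, w1   [neg-Dia-rule on 3 via w0Rw1]
9. p and r, w0   [Box-rule on 7 via w1Rw0]
10. r, w0   [and-rule on 9]
11. p and r, w1   [Box-rule on 7 via w1Rw1]
12. r, w1   [and-rule on 11]
13. not (p and r), w2   [neg-Box-rule on 5: fresh world w2, w0Rw2]
14. p, w2   [neg-Dia-rule on 3 via w0Rw2]
15. p and r, w2   [Box-rule on 7 via w1Rw2]
16. r, w2   [and-rule on 15]
17. not r, w2   [neg-and-rule on 13 (branches; this branch)]
Accessibility: w0Rw0, w0Rw1, w0Rw2, w1Rw0, w1Rw1, w1Rw2, w2Rw0, w2Rw1, w2Rw2
Branch closes: r and not r both at w2.
Every branch closes (one shown): valid in S5.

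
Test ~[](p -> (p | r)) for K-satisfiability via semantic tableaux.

1. ~[](p -> (p | r)), 0
2. ~(p -> (p | r)), 1   [~[]-rule on 1: fresh world 1, 0R1]
3. p, 1   [~->-rule on 2]
4. ~(p | r), 1   [~->-rule on 2]
5. ~p, 1   [~|-rule on 4]
6. ~r, 1   [~|-rule on 4]
Accessibility: 0R1
Branch closes: p and ~p both at 1.
(One branch shown.) All branches close.

Unsatisfiable (every branch closes)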